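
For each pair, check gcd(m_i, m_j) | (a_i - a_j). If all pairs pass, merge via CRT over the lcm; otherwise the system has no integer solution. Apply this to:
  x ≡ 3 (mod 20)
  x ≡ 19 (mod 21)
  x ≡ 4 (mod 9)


Moduli 20, 21, 9 are not pairwise coprime, so CRT works modulo lcm(m_i) when all pairwise compatibility conditions hold.
Pairwise compatibility: gcd(m_i, m_j) must divide a_i - a_j for every pair.
Merge one congruence at a time:
  Start: x ≡ 3 (mod 20).
  Combine with x ≡ 19 (mod 21): gcd(20, 21) = 1; 19 - 3 = 16, which IS divisible by 1, so compatible.
    Write x = 3 + 20·t and substitute into x ≡ 19 (mod 21): 20·t ≡ 19 − 3 = 16 (mod 21).
    The inverse of 20 mod 21 is 20 (since 20·20 = 400 = 19·21 + 1), so t ≡ 20·16 = 320 ≡ 5 (mod 21).
    Then x = 3 + 20·5 = 103, valid modulo lcm(20, 21) = 420: x ≡ 103 (mod 420).
  Combine with x ≡ 4 (mod 9): gcd(420, 9) = 3; 4 - 103 = -99, which IS divisible by 3, so compatible.
    Write x = 103 + 420·t and substitute into x ≡ 4 (mod 9): 420·t ≡ 4 − 103 = -99 (mod 9).
    Divide the congruence (and modulus) by g = 3: 140·t ≡ -33 (mod 3).
    Reduce coefficients mod 3: 2·t ≡ 0 (mod 3).
    The inverse of 2 mod 3 is 2 (since 2·2 = 4 = 1·3 + 1), so t ≡ 2·0 = 0 ≡ 0 (mod 3).
    Then x = 103 + 420·0 = 103, valid modulo lcm(420, 9) = 1260: x ≡ 103 (mod 1260).
Verify: 103 mod 20 = 3, 103 mod 21 = 19, 103 mod 9 = 4.

x ≡ 103 (mod 1260).


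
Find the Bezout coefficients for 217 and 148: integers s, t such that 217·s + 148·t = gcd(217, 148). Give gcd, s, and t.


Euclidean algorithm on (217, 148) — divide until remainder is 0:
  217 = 1 · 148 + 69
  148 = 2 · 69 + 10
  69 = 6 · 10 + 9
  10 = 1 · 9 + 1
  9 = 9 · 1 + 0
gcd(217, 148) = 1.
Track Bezout coefficients alongside the remainders: start with r₀ = 217 = a·1 + b·0 (s = 1, t = 0) and r₁ = 148 = a·0 + b·1 (s = 0, t = 1); each new remainder r_{k+1} = r_{k-1} − q_k·r_k inherits s_{k+1} = s_{k-1} − q_k·s_k, t_{k+1} = t_{k-1} − q_k·t_k, so r_k = a·s_k + b·t_k at every step:
  q = 1: r = 69, s = 1 − 1·0 = 1, t = 0 − 1·1 = -1  (check: 217·1 + 148·(-1) = 69)
  q = 2: r = 10, s = 0 − 2·1 = -2, t = 1 − 2·(-1) = 3  (check: 217·(-2) + 148·3 = 10)
  q = 6: r = 9, s = 1 − 6·(-2) = 13, t = -1 − 6·3 = -19  (check: 217·13 + 148·(-19) = 9)
  q = 1: r = 1, s = -2 − 1·13 = -15, t = 3 − 1·(-19) = 22  (check: 217·(-15) + 148·22 = 1)
The row with r = 1 (the gcd) gives the Bezout coefficients s = -15, t = 22.
Result: 217 · (-15) + 148 · (22) = 1.

gcd(217, 148) = 1; s = -15, t = 22 (check: 217·(-15) + 148·22 = 1).


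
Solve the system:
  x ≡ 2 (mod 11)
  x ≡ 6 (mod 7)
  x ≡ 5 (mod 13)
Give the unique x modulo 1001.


Moduli 11, 7, 13 are pairwise coprime; by CRT there is a unique solution modulo M = 11 · 7 · 13 = 1001.
Solve pairwise, accumulating the modulus:
  Start with x ≡ 2 (mod 11).
  Combine with x ≡ 6 (mod 7): since gcd(11, 7) = 1, we get a unique residue mod 77.
    Write x = 2 + 11·t and substitute into x ≡ 6 (mod 7): 11·t ≡ 6 − 2 = 4 (mod 7).
    Reduce coefficients mod 7: 4·t ≡ 4 (mod 7).
    The inverse of 4 mod 7 is 2 (since 4·2 = 8 = 1·7 + 1), so t ≡ 2·4 = 8 ≡ 1 (mod 7).
    Then x = 2 + 11·1 = 13, valid modulo lcm(11, 7) = 77: x ≡ 13 (mod 77).
  Combine with x ≡ 5 (mod 13): since gcd(77, 13) = 1, we get a unique residue mod 1001.
    Write x = 13 + 77·t and substitute into x ≡ 5 (mod 13): 77·t ≡ 5 − 13 = -8 (mod 13).
    Reduce coefficients mod 13: 12·t ≡ 5 (mod 13).
    The inverse of 12 mod 13 is 12 (since 12·12 = 144 = 11·13 + 1), so t ≡ 12·5 = 60 ≡ 8 (mod 13).
    Then x = 13 + 77·8 = 629, valid modulo lcm(77, 13) = 1001: x ≡ 629 (mod 1001).
Verify: 629 mod 11 = 2 ✓, 629 mod 7 = 6 ✓, 629 mod 13 = 5 ✓.

x ≡ 629 (mod 1001).


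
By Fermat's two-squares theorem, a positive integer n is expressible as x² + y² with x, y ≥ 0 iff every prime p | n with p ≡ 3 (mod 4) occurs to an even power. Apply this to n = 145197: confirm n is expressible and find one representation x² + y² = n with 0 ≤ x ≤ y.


Step 1: Factor n = 145197 = 3^2 · 13 · 17 · 73.
Step 2: Check the mod-4 condition on each prime factor: 3 ≡ 3 (mod 4), exponent 2 (must be even); 13 ≡ 1 (mod 4), exponent 1; 17 ≡ 1 (mod 4), exponent 1; 73 ≡ 1 (mod 4), exponent 1.
All primes ≡ 3 (mod 4) appear to even exponent (or don't appear), so by the two-squares theorem n IS expressible as a sum of two squares.
Step 3: Build a representation. Group n = k² · m with k = 3 and m = 13 · 17 · 73 = 16133 (a product of primes ≡ 1 (mod 4)); a representation of m scales to one of n via (k·x)² + (k·y)² = k²(x² + y²). Each prime p ≡ 1 (mod 4) is itself a sum of two squares; find a² by testing p − a² for a perfect square:
  13: 13 − 1² = 12, 13 − 2² = 9 = 3² ⇒ 13 = 2² + 3².
  17: 17 − 1² = 16 = 4² ⇒ 17 = 1² + 4².
  73: 73 − 1² = 72, 73 − 2² = 69, 73 − 3² = 64 = 8² ⇒ 73 = 3² + 8².
  Combine using the Brahmagupta–Fibonacci identity (a² + b²)(c² + d²) = (ac − bd)² + (ad + bc)² = (ac + bd)² + (ad − bc)²:
  13 · 17 = 221: from (2² + 3²)(1² + 4²), take (2·1 − 3·4, 2·4 + 3·1) = (2 − 12, 8 + 3) = (-10, 11); dropping signs (only squares matter) gives (10, 11); check 10² + 11² = 100 + 121 = 221 ✓.
  221 · 73 = 16133: from (10² + 11²)(3² + 8²), take (10·3 − 11·8, 10·8 + 11·3) = (30 − 88, 80 + 33) = (-58, 113); dropping signs (only squares matter) gives (58, 113); check 58² + 113² = 3364 + 12769 = 16133 ✓.
  Scale by k = 3: (3·58, 3·113) = (174, 339).
Step 4: Order so x ≤ y and verify: 174² + 339² = 30276 + 114921 = 145197 = n. ✓

n = 145197 = 174² + 339² (one valid representation with x ≤ y).


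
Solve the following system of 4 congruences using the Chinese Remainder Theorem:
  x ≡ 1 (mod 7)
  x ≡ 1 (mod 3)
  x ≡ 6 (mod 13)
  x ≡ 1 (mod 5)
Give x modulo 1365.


Product of moduli M = 7 · 3 · 13 · 5 = 1365.
Merge one congruence at a time:
  Start: x ≡ 1 (mod 7).
  Combine with x ≡ 1 (mod 3); new modulus lcm = 21.
    Write x = 1 + 7·t and substitute into x ≡ 1 (mod 3): 7·t ≡ 1 − 1 = 0 (mod 3).
    Reduce coefficients mod 3: 1·t ≡ 0 (mod 3).
    So t ≡ 0 (mod 3).
    Then x = 1 + 7·0 = 1, valid modulo lcm(7, 3) = 21: x ≡ 1 (mod 21).
  Combine with x ≡ 6 (mod 13); new modulus lcm = 273.
    Write x = 1 + 21·t and substitute into x ≡ 6 (mod 13): 21·t ≡ 6 − 1 = 5 (mod 13).
    Reduce coefficients mod 13: 8·t ≡ 5 (mod 13).
    The inverse of 8 mod 13 is 5 (since 8·5 = 40 = 3·13 + 1), so t ≡ 5·5 = 25 ≡ 12 (mod 13).
    Then x = 1 + 21·12 = 253, valid modulo lcm(21, 13) = 273: x ≡ 253 (mod 273).
  Combine with x ≡ 1 (mod 5); new modulus lcm = 1365.
    Write x = 253 + 273·t and substitute into x ≡ 1 (mod 5): 273·t ≡ 1 − 253 = -252 (mod 5).
    Reduce coefficients mod 5: 3·t ≡ 3 (mod 5).
    The inverse of 3 mod 5 is 2 (since 3·2 = 6 = 1·5 + 1), so t ≡ 2·3 = 6 ≡ 1 (mod 5).
    Then x = 253 + 273·1 = 526, valid modulo lcm(273, 5) = 1365: x ≡ 526 (mod 1365).
Verify against each original: 526 mod 7 = 1, 526 mod 3 = 1, 526 mod 13 = 6, 526 mod 5 = 1.

x ≡ 526 (mod 1365).


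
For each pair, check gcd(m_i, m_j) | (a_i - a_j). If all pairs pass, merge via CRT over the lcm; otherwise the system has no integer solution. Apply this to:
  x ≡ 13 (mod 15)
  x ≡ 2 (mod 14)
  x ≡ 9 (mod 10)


Moduli 15, 14, 10 are not pairwise coprime, so CRT works modulo lcm(m_i) when all pairwise compatibility conditions hold.
Pairwise compatibility: gcd(m_i, m_j) must divide a_i - a_j for every pair.
Merge one congruence at a time:
  Start: x ≡ 13 (mod 15).
  Combine with x ≡ 2 (mod 14): gcd(15, 14) = 1; 2 - 13 = -11, which IS divisible by 1, so compatible.
    Write x = 13 + 15·t and substitute into x ≡ 2 (mod 14): 15·t ≡ 2 − 13 = -11 (mod 14).
    Reduce coefficients mod 14: 1·t ≡ 3 (mod 14).
    So t ≡ 3 (mod 14).
    Then x = 13 + 15·3 = 58, valid modulo lcm(15, 14) = 210: x ≡ 58 (mod 210).
  Combine with x ≡ 9 (mod 10): gcd(210, 10) = 10, and 9 - 58 = -49 is NOT divisible by 10.
    ⇒ system is inconsistent (no integer solution).

No solution (the system is inconsistent).


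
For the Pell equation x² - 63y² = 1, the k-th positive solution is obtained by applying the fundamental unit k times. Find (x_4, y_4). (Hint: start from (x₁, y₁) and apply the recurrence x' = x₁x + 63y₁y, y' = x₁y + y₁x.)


Step 1: Find the fundamental solution (x₁, y₁) of x² - 63y² = 1.
  Expand √63 as a continued fraction. a₀ = ⌊√63⌋ = 7; iterate m_{k+1} = d_k·a_k − m_k, d_{k+1} = (63 − m_{k+1}²)/d_k, a_{k+1} = ⌊(a₀ + m_{k+1})/d_{k+1}⌋ (starting m₀ = 0, d₀ = 1), with convergents p_k = a_k·p_{k-1} + p_{k-2}, q_k = a_k·q_{k-1} + q_{k-2} (p₋₁ = 1, q₋₁ = 0):
  k = 0: a₀ = 7; p₀/q₀ = 7/1; p₀² − 63·q₀² = 49 − 63 = -14.
  k = 1: m = 7, d = 14, a = ⌊(7 + 7)/14⌋ = 1; p/q = (1·7 + 1)/(1·1 + 0) = 8/1; p² − 63·q² = 64 − 63 = 1.
  The first convergent with p² − 63·q² = 1 gives the fundamental solution (x₁, y₁) = (8, 1).
Step 2: Apply the recurrence (x_{n+1}, y_{n+1}) = (x₁x_n + 63y₁y_n, x₁y_n + y₁x_n) repeatedly.
  From (x_1, y_1) = (8, 1): x_2 = 8·8 + 63·1·1 = 127; y_2 = 8·1 + 1·8 = 16.
  From (x_2, y_2) = (127, 16): x_3 = 8·127 + 63·1·16 = 2024; y_3 = 8·16 + 1·127 = 255.
  From (x_3, y_3) = (2024, 255): x_4 = 8·2024 + 63·1·255 = 32257; y_4 = 8·255 + 1·2024 = 4064.
Step 3: Verify x_4² - 63·y_4² = 1040514049 - 1040514048 = 1 (should be 1). ✓

(x_1, y_1) = (8, 1); (x_4, y_4) = (32257, 4064).


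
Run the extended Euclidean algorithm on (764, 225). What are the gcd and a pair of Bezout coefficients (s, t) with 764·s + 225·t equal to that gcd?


Euclidean algorithm on (764, 225) — divide until remainder is 0:
  764 = 3 · 225 + 89
  225 = 2 · 89 + 47
  89 = 1 · 47 + 42
  47 = 1 · 42 + 5
  42 = 8 · 5 + 2
  5 = 2 · 2 + 1
  2 = 2 · 1 + 0
gcd(764, 225) = 1.
Track Bezout coefficients alongside the remainders: start with r₀ = 764 = a·1 + b·0 (s = 1, t = 0) and r₁ = 225 = a·0 + b·1 (s = 0, t = 1); each new remainder r_{k+1} = r_{k-1} − q_k·r_k inherits s_{k+1} = s_{k-1} − q_k·s_k, t_{k+1} = t_{k-1} − q_k·t_k, so r_k = a·s_k + b·t_k at every step:
  q = 3: r = 89, s = 1 − 3·0 = 1, t = 0 − 3·1 = -3  (check: 764·1 + 225·(-3) = 89)
  q = 2: r = 47, s = 0 − 2·1 = -2, t = 1 − 2·(-3) = 7  (check: 764·(-2) + 225·7 = 47)
  q = 1: r = 42, s = 1 − 1·(-2) = 3, t = -3 − 1·7 = -10  (check: 764·3 + 225·(-10) = 42)
  q = 1: r = 5, s = -2 − 1·3 = -5, t = 7 − 1·(-10) = 17  (check: 764·(-5) + 225·17 = 5)
  q = 8: r = 2, s = 3 − 8·(-5) = 43, t = -10 − 8·17 = -146  (check: 764·43 + 225·(-146) = 2)
  q = 2: r = 1, s = -5 − 2·43 = -91, t = 17 − 2·(-146) = 309  (check: 764·(-91) + 225·309 = 1)
The row with r = 1 (the gcd) gives the Bezout coefficients s = -91, t = 309.
Result: 764 · (-91) + 225 · (309) = 1.

gcd(764, 225) = 1; s = -91, t = 309 (check: 764·(-91) + 225·309 = 1).


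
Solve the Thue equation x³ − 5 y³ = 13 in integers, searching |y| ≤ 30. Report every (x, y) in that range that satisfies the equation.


The equation is x³ - 5y³ = 13. For fixed y, x³ = 5·y³ + 13, so a solution requires the RHS to be a perfect cube.
Strategy: iterate y from -30 to 30, compute RHS = 5·y³ + 13, and check whether it is a (positive or negative) perfect cube.
Check small values of y:
  y = 0: RHS = 13 is not a perfect cube.
  y = 1: RHS = 18 is not a perfect cube.
  y = -1: RHS = 8 = (2)³ ⇒ x = 2 works.
  y = 2: RHS = 53 is not a perfect cube.
  y = -2: RHS = -27 = (-3)³ ⇒ x = -3 works.
  y = 3: RHS = 148 is not a perfect cube.
  y = -3: RHS = -122 is not a perfect cube.
Continuing, at y = 7: RHS = 1728 = (12)³ ⇒ x = 12 works.
Searching the remaining y in |y| ≤ 30 finds no further solutions.
Collected solutions: (2, -1), (-3, -2), (12, 7).

Solutions (with |y| ≤ 30): (2, -1), (-3, -2), (12, 7).


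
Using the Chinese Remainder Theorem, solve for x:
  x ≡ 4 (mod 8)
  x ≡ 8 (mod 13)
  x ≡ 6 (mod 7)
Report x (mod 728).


Moduli 8, 13, 7 are pairwise coprime; by CRT there is a unique solution modulo M = 8 · 13 · 7 = 728.
Solve pairwise, accumulating the modulus:
  Start with x ≡ 4 (mod 8).
  Combine with x ≡ 8 (mod 13): since gcd(8, 13) = 1, we get a unique residue mod 104.
    Write x = 4 + 8·t and substitute into x ≡ 8 (mod 13): 8·t ≡ 8 − 4 = 4 (mod 13).
    The inverse of 8 mod 13 is 5 (since 8·5 = 40 = 3·13 + 1), so t ≡ 5·4 = 20 ≡ 7 (mod 13).
    Then x = 4 + 8·7 = 60, valid modulo lcm(8, 13) = 104: x ≡ 60 (mod 104).
  Combine with x ≡ 6 (mod 7): since gcd(104, 7) = 1, we get a unique residue mod 728.
    Write x = 60 + 104·t and substitute into x ≡ 6 (mod 7): 104·t ≡ 6 − 60 = -54 (mod 7).
    Reduce coefficients mod 7: 6·t ≡ 2 (mod 7).
    The inverse of 6 mod 7 is 6 (since 6·6 = 36 = 5·7 + 1), so t ≡ 6·2 = 12 ≡ 5 (mod 7).
    Then x = 60 + 104·5 = 580, valid modulo lcm(104, 7) = 728: x ≡ 580 (mod 728).
Verify: 580 mod 8 = 4 ✓, 580 mod 13 = 8 ✓, 580 mod 7 = 6 ✓.

x ≡ 580 (mod 728).


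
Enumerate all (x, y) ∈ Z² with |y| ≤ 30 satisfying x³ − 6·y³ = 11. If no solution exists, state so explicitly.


The equation is x³ - 6y³ = 11. For fixed y, x³ = 6·y³ + 11, so a solution requires the RHS to be a perfect cube.
Strategy: iterate y from -30 to 30, compute RHS = 6·y³ + 11, and check whether it is a (positive or negative) perfect cube.
Check small values of y:
  y = 0: RHS = 11 is not a perfect cube.
  y = 1: RHS = 17 is not a perfect cube.
  y = -1: RHS = 5 is not a perfect cube.
  y = 2: RHS = 59 is not a perfect cube.
  y = -2: RHS = -37 is not a perfect cube.
  y = 3: RHS = 173 is not a perfect cube.
  y = -3: RHS = -151 is not a perfect cube.
Continuing the search up to |y| = 30 finds no solutions either.
No (x, y) in the scanned range satisfies the equation.

No integer solutions with |y| ≤ 30.


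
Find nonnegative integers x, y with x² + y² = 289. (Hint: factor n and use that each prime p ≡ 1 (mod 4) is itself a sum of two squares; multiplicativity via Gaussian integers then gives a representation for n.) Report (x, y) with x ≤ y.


Step 1: Factor n = 289 = 17^2.
Step 2: Check the mod-4 condition on each prime factor: 17 ≡ 1 (mod 4), exponent 2.
All primes ≡ 3 (mod 4) appear to even exponent (or don't appear), so by the two-squares theorem n IS expressible as a sum of two squares.
Step 3: Build a representation. Here n = 17 · 17 is a product of primes ≡ 1 (mod 4). Each prime p ≡ 1 (mod 4) is itself a sum of two squares; find a² by testing p − a² for a perfect square:
  17: 17 − 1² = 16 = 4² ⇒ 17 = 1² + 4².
  Combine using the Brahmagupta–Fibonacci identity (a² + b²)(c² + d²) = (ac − bd)² + (ad + bc)² = (ac + bd)² + (ad − bc)²:
  17 · 17 = 289: from (1² + 4²)(1² + 4²), take (1·1 − 4·4, 1·4 + 4·1) = (1 − 16, 4 + 4) = (-15, 8); dropping signs (only squares matter) gives (15, 8); check 15² + 8² = 225 + 64 = 289 ✓.
Step 4: Order so x ≤ y and verify: 8² + 15² = 64 + 225 = 289 = n. ✓

n = 289 = 8² + 15² (one valid representation with x ≤ y).


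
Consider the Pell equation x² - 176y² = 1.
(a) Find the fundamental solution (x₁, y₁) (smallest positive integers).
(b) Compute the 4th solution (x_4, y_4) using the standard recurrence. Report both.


Step 1: Find the fundamental solution (x₁, y₁) of x² - 176y² = 1.
  Expand √176 as a continued fraction. a₀ = ⌊√176⌋ = 13; iterate m_{k+1} = d_k·a_k − m_k, d_{k+1} = (176 − m_{k+1}²)/d_k, a_{k+1} = ⌊(a₀ + m_{k+1})/d_{k+1}⌋ (starting m₀ = 0, d₀ = 1), with convergents p_k = a_k·p_{k-1} + p_{k-2}, q_k = a_k·q_{k-1} + q_{k-2} (p₋₁ = 1, q₋₁ = 0):
  k = 0: a₀ = 13; p₀/q₀ = 13/1; p₀² − 176·q₀² = 169 − 176 = -7.
  k = 1: m = 13, d = 7, a = ⌊(13 + 13)/7⌋ = 3; p/q = (3·13 + 1)/(3·1 + 0) = 40/3; p² − 176·q² = 1600 − 1584 = 16.
  k = 2: m = 8, d = 16, a = ⌊(13 + 8)/16⌋ = 1; p/q = (1·40 + 13)/(1·3 + 1) = 53/4; p² − 176·q² = 2809 − 2816 = -7.
  k = 3: m = 8, d = 7, a = ⌊(13 + 8)/7⌋ = 3; p/q = (3·53 + 40)/(3·4 + 3) = 199/15; p² − 176·q² = 39601 − 39600 = 1.
  The first convergent with p² − 176·q² = 1 gives the fundamental solution (x₁, y₁) = (199, 15).
Step 2: Apply the recurrence (x_{n+1}, y_{n+1}) = (x₁x_n + 176y₁y_n, x₁y_n + y₁x_n) repeatedly.
  From (x_1, y_1) = (199, 15): x_2 = 199·199 + 176·15·15 = 79201; y_2 = 199·15 + 15·199 = 5970.
  From (x_2, y_2) = (79201, 5970): x_3 = 199·79201 + 176·15·5970 = 31521799; y_3 = 199·5970 + 15·79201 = 2376045.
  From (x_3, y_3) = (31521799, 2376045): x_4 = 199·31521799 + 176·15·2376045 = 12545596801; y_4 = 199·2376045 + 15·31521799 = 945659940.
Step 3: Verify x_4² - 176·y_4² = 157391999093261433601 - 157391999093261433600 = 1 (should be 1). ✓

(x_1, y_1) = (199, 15); (x_4, y_4) = (12545596801, 945659940).


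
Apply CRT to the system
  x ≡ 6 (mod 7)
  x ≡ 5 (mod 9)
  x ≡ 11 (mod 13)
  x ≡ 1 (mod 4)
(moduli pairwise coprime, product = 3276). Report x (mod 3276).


Product of moduli M = 7 · 9 · 13 · 4 = 3276.
Merge one congruence at a time:
  Start: x ≡ 6 (mod 7).
  Combine with x ≡ 5 (mod 9); new modulus lcm = 63.
    Write x = 6 + 7·t and substitute into x ≡ 5 (mod 9): 7·t ≡ 5 − 6 = -1 (mod 9).
    Reduce coefficients mod 9: 7·t ≡ 8 (mod 9).
    The inverse of 7 mod 9 is 4 (since 7·4 = 28 = 3·9 + 1), so t ≡ 4·8 = 32 ≡ 5 (mod 9).
    Then x = 6 + 7·5 = 41, valid modulo lcm(7, 9) = 63: x ≡ 41 (mod 63).
  Combine with x ≡ 11 (mod 13); new modulus lcm = 819.
    Write x = 41 + 63·t and substitute into x ≡ 11 (mod 13): 63·t ≡ 11 − 41 = -30 (mod 13).
    Reduce coefficients mod 13: 11·t ≡ 9 (mod 13).
    The inverse of 11 mod 13 is 6 (since 11·6 = 66 = 5·13 + 1), so t ≡ 6·9 = 54 ≡ 2 (mod 13).
    Then x = 41 + 63·2 = 167, valid modulo lcm(63, 13) = 819: x ≡ 167 (mod 819).
  Combine with x ≡ 1 (mod 4); new modulus lcm = 3276.
    Write x = 167 + 819·t and substitute into x ≡ 1 (mod 4): 819·t ≡ 1 − 167 = -166 (mod 4).
    Reduce coefficients mod 4: 3·t ≡ 2 (mod 4).
    The inverse of 3 mod 4 is 3 (since 3·3 = 9 = 2·4 + 1), so t ≡ 3·2 = 6 ≡ 2 (mod 4).
    Then x = 167 + 819·2 = 1805, valid modulo lcm(819, 4) = 3276: x ≡ 1805 (mod 3276).
Verify against each original: 1805 mod 7 = 6, 1805 mod 9 = 5, 1805 mod 13 = 11, 1805 mod 4 = 1.

x ≡ 1805 (mod 3276).


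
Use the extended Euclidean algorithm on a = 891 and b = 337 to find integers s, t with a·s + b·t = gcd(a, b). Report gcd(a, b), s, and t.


Euclidean algorithm on (891, 337) — divide until remainder is 0:
  891 = 2 · 337 + 217
  337 = 1 · 217 + 120
  217 = 1 · 120 + 97
  120 = 1 · 97 + 23
  97 = 4 · 23 + 5
  23 = 4 · 5 + 3
  5 = 1 · 3 + 2
  3 = 1 · 2 + 1
  2 = 2 · 1 + 0
gcd(891, 337) = 1.
Track Bezout coefficients alongside the remainders: start with r₀ = 891 = a·1 + b·0 (s = 1, t = 0) and r₁ = 337 = a·0 + b·1 (s = 0, t = 1); each new remainder r_{k+1} = r_{k-1} − q_k·r_k inherits s_{k+1} = s_{k-1} − q_k·s_k, t_{k+1} = t_{k-1} − q_k·t_k, so r_k = a·s_k + b·t_k at every step:
  q = 2: r = 217, s = 1 − 2·0 = 1, t = 0 − 2·1 = -2  (check: 891·1 + 337·(-2) = 217)
  q = 1: r = 120, s = 0 − 1·1 = -1, t = 1 − 1·(-2) = 3  (check: 891·(-1) + 337·3 = 120)
  q = 1: r = 97, s = 1 − 1·(-1) = 2, t = -2 − 1·3 = -5  (check: 891·2 + 337·(-5) = 97)
  q = 1: r = 23, s = -1 − 1·2 = -3, t = 3 − 1·(-5) = 8  (check: 891·(-3) + 337·8 = 23)
  q = 4: r = 5, s = 2 − 4·(-3) = 14, t = -5 − 4·8 = -37  (check: 891·14 + 337·(-37) = 5)
  q = 4: r = 3, s = -3 − 4·14 = -59, t = 8 − 4·(-37) = 156  (check: 891·(-59) + 337·156 = 3)
  q = 1: r = 2, s = 14 − 1·(-59) = 73, t = -37 − 1·156 = -193  (check: 891·73 + 337·(-193) = 2)
  q = 1: r = 1, s = -59 − 1·73 = -132, t = 156 − 1·(-193) = 349  (check: 891·(-132) + 337·349 = 1)
The row with r = 1 (the gcd) gives the Bezout coefficients s = -132, t = 349.
Result: 891 · (-132) + 337 · (349) = 1.

gcd(891, 337) = 1; s = -132, t = 349 (check: 891·(-132) + 337·349 = 1).


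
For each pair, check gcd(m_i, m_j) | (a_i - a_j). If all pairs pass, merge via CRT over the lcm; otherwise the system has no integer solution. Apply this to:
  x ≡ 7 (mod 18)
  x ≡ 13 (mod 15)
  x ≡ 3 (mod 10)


Moduli 18, 15, 10 are not pairwise coprime, so CRT works modulo lcm(m_i) when all pairwise compatibility conditions hold.
Pairwise compatibility: gcd(m_i, m_j) must divide a_i - a_j for every pair.
Merge one congruence at a time:
  Start: x ≡ 7 (mod 18).
  Combine with x ≡ 13 (mod 15): gcd(18, 15) = 3; 13 - 7 = 6, which IS divisible by 3, so compatible.
    Write x = 7 + 18·t and substitute into x ≡ 13 (mod 15): 18·t ≡ 13 − 7 = 6 (mod 15).
    Divide the congruence (and modulus) by g = 3: 6·t ≡ 2 (mod 5).
    Reduce coefficients mod 5: 1·t ≡ 2 (mod 5).
    So t ≡ 2 (mod 5).
    Then x = 7 + 18·2 = 43, valid modulo lcm(18, 15) = 90: x ≡ 43 (mod 90).
  Combine with x ≡ 3 (mod 10): gcd(90, 10) = 10; 3 - 43 = -40, which IS divisible by 10, so compatible.
    Write x = 43 + 90·t and substitute into x ≡ 3 (mod 10): 90·t ≡ 3 − 43 = -40 (mod 10).
    Divide the congruence (and modulus) by g = 10: 9·t ≡ -4 (mod 1).
    Modulo 1 every t works; take t = 0.
    Then x = 43 + 90·0 = 43, valid modulo lcm(90, 10) = 90: x ≡ 43 (mod 90).
Verify: 43 mod 18 = 7, 43 mod 15 = 13, 43 mod 10 = 3.

x ≡ 43 (mod 90).


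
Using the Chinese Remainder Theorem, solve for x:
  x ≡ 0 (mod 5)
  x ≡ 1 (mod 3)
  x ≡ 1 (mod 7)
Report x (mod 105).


Moduli 5, 3, 7 are pairwise coprime; by CRT there is a unique solution modulo M = 5 · 3 · 7 = 105.
Solve pairwise, accumulating the modulus:
  Start with x ≡ 0 (mod 5).
  Combine with x ≡ 1 (mod 3): since gcd(5, 3) = 1, we get a unique residue mod 15.
    Write x = 0 + 5·t and substitute into x ≡ 1 (mod 3): 5·t ≡ 1 − 0 = 1 (mod 3).
    Reduce coefficients mod 3: 2·t ≡ 1 (mod 3).
    The inverse of 2 mod 3 is 2 (since 2·2 = 4 = 1·3 + 1), so t ≡ 2·1 = 2 ≡ 2 (mod 3).
    Then x = 0 + 5·2 = 10, valid modulo lcm(5, 3) = 15: x ≡ 10 (mod 15).
  Combine with x ≡ 1 (mod 7): since gcd(15, 7) = 1, we get a unique residue mod 105.
    Write x = 10 + 15·t and substitute into x ≡ 1 (mod 7): 15·t ≡ 1 − 10 = -9 (mod 7).
    Reduce coefficients mod 7: 1·t ≡ 5 (mod 7).
    So t ≡ 5 (mod 7).
    Then x = 10 + 15·5 = 85, valid modulo lcm(15, 7) = 105: x ≡ 85 (mod 105).
Verify: 85 mod 5 = 0 ✓, 85 mod 3 = 1 ✓, 85 mod 7 = 1 ✓.

x ≡ 85 (mod 105).


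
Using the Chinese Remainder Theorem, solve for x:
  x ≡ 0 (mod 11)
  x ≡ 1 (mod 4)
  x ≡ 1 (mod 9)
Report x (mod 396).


Moduli 11, 4, 9 are pairwise coprime; by CRT there is a unique solution modulo M = 11 · 4 · 9 = 396.
Solve pairwise, accumulating the modulus:
  Start with x ≡ 0 (mod 11).
  Combine with x ≡ 1 (mod 4): since gcd(11, 4) = 1, we get a unique residue mod 44.
    Write x = 0 + 11·t and substitute into x ≡ 1 (mod 4): 11·t ≡ 1 − 0 = 1 (mod 4).
    Reduce coefficients mod 4: 3·t ≡ 1 (mod 4).
    The inverse of 3 mod 4 is 3 (since 3·3 = 9 = 2·4 + 1), so t ≡ 3·1 = 3 ≡ 3 (mod 4).
    Then x = 0 + 11·3 = 33, valid modulo lcm(11, 4) = 44: x ≡ 33 (mod 44).
  Combine with x ≡ 1 (mod 9): since gcd(44, 9) = 1, we get a unique residue mod 396.
    Write x = 33 + 44·t and substitute into x ≡ 1 (mod 9): 44·t ≡ 1 − 33 = -32 (mod 9).
    Reduce coefficients mod 9: 8·t ≡ 4 (mod 9).
    The inverse of 8 mod 9 is 8 (since 8·8 = 64 = 7·9 + 1), so t ≡ 8·4 = 32 ≡ 5 (mod 9).
    Then x = 33 + 44·5 = 253, valid modulo lcm(44, 9) = 396: x ≡ 253 (mod 396).
Verify: 253 mod 11 = 0 ✓, 253 mod 4 = 1 ✓, 253 mod 9 = 1 ✓.

x ≡ 253 (mod 396).


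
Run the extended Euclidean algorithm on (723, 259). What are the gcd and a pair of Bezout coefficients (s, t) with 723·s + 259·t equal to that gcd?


Euclidean algorithm on (723, 259) — divide until remainder is 0:
  723 = 2 · 259 + 205
  259 = 1 · 205 + 54
  205 = 3 · 54 + 43
  54 = 1 · 43 + 11
  43 = 3 · 11 + 10
  11 = 1 · 10 + 1
  10 = 10 · 1 + 0
gcd(723, 259) = 1.
Track Bezout coefficients alongside the remainders: start with r₀ = 723 = a·1 + b·0 (s = 1, t = 0) and r₁ = 259 = a·0 + b·1 (s = 0, t = 1); each new remainder r_{k+1} = r_{k-1} − q_k·r_k inherits s_{k+1} = s_{k-1} − q_k·s_k, t_{k+1} = t_{k-1} − q_k·t_k, so r_k = a·s_k + b·t_k at every step:
  q = 2: r = 205, s = 1 − 2·0 = 1, t = 0 − 2·1 = -2  (check: 723·1 + 259·(-2) = 205)
  q = 1: r = 54, s = 0 − 1·1 = -1, t = 1 − 1·(-2) = 3  (check: 723·(-1) + 259·3 = 54)
  q = 3: r = 43, s = 1 − 3·(-1) = 4, t = -2 − 3·3 = -11  (check: 723·4 + 259·(-11) = 43)
  q = 1: r = 11, s = -1 − 1·4 = -5, t = 3 − 1·(-11) = 14  (check: 723·(-5) + 259·14 = 11)
  q = 3: r = 10, s = 4 − 3·(-5) = 19, t = -11 − 3·14 = -53  (check: 723·19 + 259·(-53) = 10)
  q = 1: r = 1, s = -5 − 1·19 = -24, t = 14 − 1·(-53) = 67  (check: 723·(-24) + 259·67 = 1)
The row with r = 1 (the gcd) gives the Bezout coefficients s = -24, t = 67.
Result: 723 · (-24) + 259 · (67) = 1.

gcd(723, 259) = 1; s = -24, t = 67 (check: 723·(-24) + 259·67 = 1).


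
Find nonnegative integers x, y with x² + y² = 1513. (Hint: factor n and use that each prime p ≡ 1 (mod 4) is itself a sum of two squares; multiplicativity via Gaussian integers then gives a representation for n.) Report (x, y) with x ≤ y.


Step 1: Factor n = 1513 = 17 · 89.
Step 2: Check the mod-4 condition on each prime factor: 17 ≡ 1 (mod 4), exponent 1; 89 ≡ 1 (mod 4), exponent 1.
All primes ≡ 3 (mod 4) appear to even exponent (or don't appear), so by the two-squares theorem n IS expressible as a sum of two squares.
Step 3: Build a representation. Here n = 17 · 89 is a product of primes ≡ 1 (mod 4). Each prime p ≡ 1 (mod 4) is itself a sum of two squares; find a² by testing p − a² for a perfect square:
  17: 17 − 1² = 16 = 4² ⇒ 17 = 1² + 4².
  89: 89 − 1² = 88, 89 − 2² = 85, 89 − 3² = 80, 89 − 4² = 73, 89 − 5² = 64 = 8² ⇒ 89 = 5² + 8².
  Combine using the Brahmagupta–Fibonacci identity (a² + b²)(c² + d²) = (ac − bd)² + (ad + bc)² = (ac + bd)² + (ad − bc)²:
  17 · 89 = 1513: from (1² + 4²)(5² + 8²), take (1·5 − 4·8, 1·8 + 4·5) = (5 − 32, 8 + 20) = (-27, 28); dropping signs (only squares matter) gives (27, 28); check 27² + 28² = 729 + 784 = 1513 ✓.
Step 4: Order so x ≤ y and verify: 27² + 28² = 729 + 784 = 1513 = n. ✓

n = 1513 = 27² + 28² (one valid representation with x ≤ y).


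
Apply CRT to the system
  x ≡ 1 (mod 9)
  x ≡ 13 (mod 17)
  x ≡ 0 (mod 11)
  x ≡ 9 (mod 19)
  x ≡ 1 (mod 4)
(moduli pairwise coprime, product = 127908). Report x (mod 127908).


Product of moduli M = 9 · 17 · 11 · 19 · 4 = 127908.
Merge one congruence at a time:
  Start: x ≡ 1 (mod 9).
  Combine with x ≡ 13 (mod 17); new modulus lcm = 153.
    Write x = 1 + 9·t and substitute into x ≡ 13 (mod 17): 9·t ≡ 13 − 1 = 12 (mod 17).
    The inverse of 9 mod 17 is 2 (since 9·2 = 18 = 1·17 + 1), so t ≡ 2·12 = 24 ≡ 7 (mod 17).
    Then x = 1 + 9·7 = 64, valid modulo lcm(9, 17) = 153: x ≡ 64 (mod 153).
  Combine with x ≡ 0 (mod 11); new modulus lcm = 1683.
    Write x = 64 + 153·t and substitute into x ≡ 0 (mod 11): 153·t ≡ 0 − 64 = -64 (mod 11).
    Reduce coefficients mod 11: 10·t ≡ 2 (mod 11).
    The inverse of 10 mod 11 is 10 (since 10·10 = 100 = 9·11 + 1), so t ≡ 10·2 = 20 ≡ 9 (mod 11).
    Then x = 64 + 153·9 = 1441, valid modulo lcm(153, 11) = 1683: x ≡ 1441 (mod 1683).
  Combine with x ≡ 9 (mod 19); new modulus lcm = 31977.
    Write x = 1441 + 1683·t and substitute into x ≡ 9 (mod 19): 1683·t ≡ 9 − 1441 = -1432 (mod 19).
    Reduce coefficients mod 19: 11·t ≡ 12 (mod 19).
    The inverse of 11 mod 19 is 7 (since 11·7 = 77 = 4·19 + 1), so t ≡ 7·12 = 84 ≡ 8 (mod 19).
    Then x = 1441 + 1683·8 = 14905, valid modulo lcm(1683, 19) = 31977: x ≡ 14905 (mod 31977).
  Combine with x ≡ 1 (mod 4); new modulus lcm = 127908.
    Write x = 14905 + 31977·t and substitute into x ≡ 1 (mod 4): 31977·t ≡ 1 − 14905 = -14904 (mod 4).
    Reduce coefficients mod 4: 1·t ≡ 0 (mod 4).
    So t ≡ 0 (mod 4).
    Then x = 14905 + 31977·0 = 14905, valid modulo lcm(31977, 4) = 127908: x ≡ 14905 (mod 127908).
Verify against each original: 14905 mod 9 = 1, 14905 mod 17 = 13, 14905 mod 11 = 0, 14905 mod 19 = 9, 14905 mod 4 = 1.

x ≡ 14905 (mod 127908).


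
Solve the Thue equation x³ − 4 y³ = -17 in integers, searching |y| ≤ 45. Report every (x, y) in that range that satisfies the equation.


The equation is x³ - 4y³ = -17. For fixed y, x³ = 4·y³ − 17, so a solution requires the RHS to be a perfect cube.
Strategy: iterate y from -45 to 45, compute RHS = 4·y³ − 17, and check whether it is a (positive or negative) perfect cube.
Check small values of y:
  y = 0: RHS = -17 is not a perfect cube.
  y = 1: RHS = -13 is not a perfect cube.
  y = -1: RHS = -21 is not a perfect cube.
  y = 2: RHS = 15 is not a perfect cube.
  y = -2: RHS = -49 is not a perfect cube.
  y = 3: RHS = 91 is not a perfect cube.
  y = -3: RHS = -125 = (-5)³ ⇒ x = -5 works.
Continuing the search up to |y| = 45 finds no further solutions beyond those listed.
Collected solutions: (-5, -3).

Solutions (with |y| ≤ 45): (-5, -3).


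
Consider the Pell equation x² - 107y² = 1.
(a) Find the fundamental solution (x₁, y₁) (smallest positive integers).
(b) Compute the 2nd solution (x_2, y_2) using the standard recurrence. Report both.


Step 1: Find the fundamental solution (x₁, y₁) of x² - 107y² = 1.
  Expand √107 as a continued fraction. a₀ = ⌊√107⌋ = 10; iterate m_{k+1} = d_k·a_k − m_k, d_{k+1} = (107 − m_{k+1}²)/d_k, a_{k+1} = ⌊(a₀ + m_{k+1})/d_{k+1}⌋ (starting m₀ = 0, d₀ = 1), with convergents p_k = a_k·p_{k-1} + p_{k-2}, q_k = a_k·q_{k-1} + q_{k-2} (p₋₁ = 1, q₋₁ = 0):
  k = 0: a₀ = 10; p₀/q₀ = 10/1; p₀² − 107·q₀² = 100 − 107 = -7.
  k = 1: m = 10, d = 7, a = ⌊(10 + 10)/7⌋ = 2; p/q = (2·10 + 1)/(2·1 + 0) = 21/2; p² − 107·q² = 441 − 428 = 13.
  k = 2: m = 4, d = 13, a = ⌊(10 + 4)/13⌋ = 1; p/q = (1·21 + 10)/(1·2 + 1) = 31/3; p² − 107·q² = 961 − 963 = -2.
  k = 3: m = 9, d = 2, a = ⌊(10 + 9)/2⌋ = 9; p/q = (9·31 + 21)/(9·3 + 2) = 300/29; p² − 107·q² = 90000 − 89987 = 13.
  k = 4: m = 9, d = 13, a = ⌊(10 + 9)/13⌋ = 1; p/q = (1·300 + 31)/(1·29 + 3) = 331/32; p² − 107·q² = 109561 − 109568 = -7.
  k = 5: m = 4, d = 7, a = ⌊(10 + 4)/7⌋ = 2; p/q = (2·331 + 300)/(2·32 + 29) = 962/93; p² − 107·q² = 925444 − 925443 = 1.
  The first convergent with p² − 107·q² = 1 gives the fundamental solution (x₁, y₁) = (962, 93).
Step 2: Apply the recurrence (x_{n+1}, y_{n+1}) = (x₁x_n + 107y₁y_n, x₁y_n + y₁x_n) repeatedly.
  From (x_1, y_1) = (962, 93): x_2 = 962·962 + 107·93·93 = 1850887; y_2 = 962·93 + 93·962 = 178932.
Step 3: Verify x_2² - 107·y_2² = 3425782686769 - 3425782686768 = 1 (should be 1). ✓

(x_1, y_1) = (962, 93); (x_2, y_2) = (1850887, 178932).


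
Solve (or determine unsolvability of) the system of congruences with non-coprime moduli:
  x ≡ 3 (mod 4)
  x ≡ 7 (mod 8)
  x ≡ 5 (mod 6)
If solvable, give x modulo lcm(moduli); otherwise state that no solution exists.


Moduli 4, 8, 6 are not pairwise coprime, so CRT works modulo lcm(m_i) when all pairwise compatibility conditions hold.
Pairwise compatibility: gcd(m_i, m_j) must divide a_i - a_j for every pair.
Merge one congruence at a time:
  Start: x ≡ 3 (mod 4).
  Combine with x ≡ 7 (mod 8): gcd(4, 8) = 4; 7 - 3 = 4, which IS divisible by 4, so compatible.
    Write x = 3 + 4·t and substitute into x ≡ 7 (mod 8): 4·t ≡ 7 − 3 = 4 (mod 8).
    Divide the congruence (and modulus) by g = 4: 1·t ≡ 1 (mod 2).
    So t ≡ 1 (mod 2).
    Then x = 3 + 4·1 = 7, valid modulo lcm(4, 8) = 8: x ≡ 7 (mod 8).
  Combine with x ≡ 5 (mod 6): gcd(8, 6) = 2; 5 - 7 = -2, which IS divisible by 2, so compatible.
    Write x = 7 + 8·t and substitute into x ≡ 5 (mod 6): 8·t ≡ 5 − 7 = -2 (mod 6).
    Divide the congruence (and modulus) by g = 2: 4·t ≡ -1 (mod 3).
    Reduce coefficients mod 3: 1·t ≡ 2 (mod 3).
    So t ≡ 2 (mod 3).
    Then x = 7 + 8·2 = 23, valid modulo lcm(8, 6) = 24: x ≡ 23 (mod 24).
Verify: 23 mod 4 = 3, 23 mod 8 = 7, 23 mod 6 = 5.

x ≡ 23 (mod 24).


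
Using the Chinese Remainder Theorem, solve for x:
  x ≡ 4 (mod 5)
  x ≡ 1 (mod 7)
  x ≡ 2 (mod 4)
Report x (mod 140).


Moduli 5, 7, 4 are pairwise coprime; by CRT there is a unique solution modulo M = 5 · 7 · 4 = 140.
Solve pairwise, accumulating the modulus:
  Start with x ≡ 4 (mod 5).
  Combine with x ≡ 1 (mod 7): since gcd(5, 7) = 1, we get a unique residue mod 35.
    Write x = 4 + 5·t and substitute into x ≡ 1 (mod 7): 5·t ≡ 1 − 4 = -3 (mod 7).
    Reduce coefficients mod 7: 5·t ≡ 4 (mod 7).
    The inverse of 5 mod 7 is 3 (since 5·3 = 15 = 2·7 + 1), so t ≡ 3·4 = 12 ≡ 5 (mod 7).
    Then x = 4 + 5·5 = 29, valid modulo lcm(5, 7) = 35: x ≡ 29 (mod 35).
  Combine with x ≡ 2 (mod 4): since gcd(35, 4) = 1, we get a unique residue mod 140.
    Write x = 29 + 35·t and substitute into x ≡ 2 (mod 4): 35·t ≡ 2 − 29 = -27 (mod 4).
    Reduce coefficients mod 4: 3·t ≡ 1 (mod 4).
    The inverse of 3 mod 4 is 3 (since 3·3 = 9 = 2·4 + 1), so t ≡ 3·1 = 3 ≡ 3 (mod 4).
    Then x = 29 + 35·3 = 134, valid modulo lcm(35, 4) = 140: x ≡ 134 (mod 140).
Verify: 134 mod 5 = 4 ✓, 134 mod 7 = 1 ✓, 134 mod 4 = 2 ✓.

x ≡ 134 (mod 140).


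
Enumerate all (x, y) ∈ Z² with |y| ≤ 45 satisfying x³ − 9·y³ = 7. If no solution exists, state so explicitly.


The equation is x³ - 9y³ = 7. For fixed y, x³ = 9·y³ + 7, so a solution requires the RHS to be a perfect cube.
Strategy: iterate y from -45 to 45, compute RHS = 9·y³ + 7, and check whether it is a (positive or negative) perfect cube.
Check small values of y:
  y = 0: RHS = 7 is not a perfect cube.
  y = 1: RHS = 16 is not a perfect cube.
  y = -1: RHS = -2 is not a perfect cube.
  y = 2: RHS = 79 is not a perfect cube.
  y = -2: RHS = -65 is not a perfect cube.
  y = 3: RHS = 250 is not a perfect cube.
  y = -3: RHS = -236 is not a perfect cube.
Continuing the search up to |y| = 45 finds no solutions either.
No (x, y) in the scanned range satisfies the equation.

No integer solutions with |y| ≤ 45.


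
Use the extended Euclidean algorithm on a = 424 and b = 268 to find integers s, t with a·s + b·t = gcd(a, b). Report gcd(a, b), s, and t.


Euclidean algorithm on (424, 268) — divide until remainder is 0:
  424 = 1 · 268 + 156
  268 = 1 · 156 + 112
  156 = 1 · 112 + 44
  112 = 2 · 44 + 24
  44 = 1 · 24 + 20
  24 = 1 · 20 + 4
  20 = 5 · 4 + 0
gcd(424, 268) = 4.
Track Bezout coefficients alongside the remainders: start with r₀ = 424 = a·1 + b·0 (s = 1, t = 0) and r₁ = 268 = a·0 + b·1 (s = 0, t = 1); each new remainder r_{k+1} = r_{k-1} − q_k·r_k inherits s_{k+1} = s_{k-1} − q_k·s_k, t_{k+1} = t_{k-1} − q_k·t_k, so r_k = a·s_k + b·t_k at every step:
  q = 1: r = 156, s = 1 − 1·0 = 1, t = 0 − 1·1 = -1  (check: 424·1 + 268·(-1) = 156)
  q = 1: r = 112, s = 0 − 1·1 = -1, t = 1 − 1·(-1) = 2  (check: 424·(-1) + 268·2 = 112)
  q = 1: r = 44, s = 1 − 1·(-1) = 2, t = -1 − 1·2 = -3  (check: 424·2 + 268·(-3) = 44)
  q = 2: r = 24, s = -1 − 2·2 = -5, t = 2 − 2·(-3) = 8  (check: 424·(-5) + 268·8 = 24)
  q = 1: r = 20, s = 2 − 1·(-5) = 7, t = -3 − 1·8 = -11  (check: 424·7 + 268·(-11) = 20)
  q = 1: r = 4, s = -5 − 1·7 = -12, t = 8 − 1·(-11) = 19  (check: 424·(-12) + 268·19 = 4)
The row with r = 4 (the gcd) gives the Bezout coefficients s = -12, t = 19.
Result: 424 · (-12) + 268 · (19) = 4.

gcd(424, 268) = 4; s = -12, t = 19 (check: 424·(-12) + 268·19 = 4).


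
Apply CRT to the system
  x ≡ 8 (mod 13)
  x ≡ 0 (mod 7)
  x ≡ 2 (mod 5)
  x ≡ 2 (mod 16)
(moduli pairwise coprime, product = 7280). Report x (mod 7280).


Product of moduli M = 13 · 7 · 5 · 16 = 7280.
Merge one congruence at a time:
  Start: x ≡ 8 (mod 13).
  Combine with x ≡ 0 (mod 7); new modulus lcm = 91.
    Write x = 8 + 13·t and substitute into x ≡ 0 (mod 7): 13·t ≡ 0 − 8 = -8 (mod 7).
    Reduce coefficients mod 7: 6·t ≡ 6 (mod 7).
    The inverse of 6 mod 7 is 6 (since 6·6 = 36 = 5·7 + 1), so t ≡ 6·6 = 36 ≡ 1 (mod 7).
    Then x = 8 + 13·1 = 21, valid modulo lcm(13, 7) = 91: x ≡ 21 (mod 91).
  Combine with x ≡ 2 (mod 5); new modulus lcm = 455.
    Write x = 21 + 91·t and substitute into x ≡ 2 (mod 5): 91·t ≡ 2 − 21 = -19 (mod 5).
    Reduce coefficients mod 5: 1·t ≡ 1 (mod 5).
    So t ≡ 1 (mod 5).
    Then x = 21 + 91·1 = 112, valid modulo lcm(91, 5) = 455: x ≡ 112 (mod 455).
  Combine with x ≡ 2 (mod 16); new modulus lcm = 7280.
    Write x = 112 + 455·t and substitute into x ≡ 2 (mod 16): 455·t ≡ 2 − 112 = -110 (mod 16).
    Reduce coefficients mod 16: 7·t ≡ 2 (mod 16).
    The inverse of 7 mod 16 is 7 (since 7·7 = 49 = 3·16 + 1), so t ≡ 7·2 = 14 ≡ 14 (mod 16).
    Then x = 112 + 455·14 = 6482, valid modulo lcm(455, 16) = 7280: x ≡ 6482 (mod 7280).
Verify against each original: 6482 mod 13 = 8, 6482 mod 7 = 0, 6482 mod 5 = 2, 6482 mod 16 = 2.

x ≡ 6482 (mod 7280).


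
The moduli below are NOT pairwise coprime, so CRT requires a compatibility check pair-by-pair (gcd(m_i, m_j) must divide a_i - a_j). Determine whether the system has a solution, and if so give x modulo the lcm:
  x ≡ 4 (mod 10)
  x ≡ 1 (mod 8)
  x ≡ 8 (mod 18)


Moduli 10, 8, 18 are not pairwise coprime, so CRT works modulo lcm(m_i) when all pairwise compatibility conditions hold.
Pairwise compatibility: gcd(m_i, m_j) must divide a_i - a_j for every pair.
Merge one congruence at a time:
  Start: x ≡ 4 (mod 10).
  Combine with x ≡ 1 (mod 8): gcd(10, 8) = 2, and 1 - 4 = -3 is NOT divisible by 2.
    ⇒ system is inconsistent (no integer solution).

No solution (the system is inconsistent).


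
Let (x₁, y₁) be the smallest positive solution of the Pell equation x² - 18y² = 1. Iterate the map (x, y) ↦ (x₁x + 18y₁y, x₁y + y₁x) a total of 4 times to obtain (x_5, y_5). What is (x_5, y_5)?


Step 1: Find the fundamental solution (x₁, y₁) of x² - 18y² = 1.
  Expand √18 as a continued fraction. a₀ = ⌊√18⌋ = 4; iterate m_{k+1} = d_k·a_k − m_k, d_{k+1} = (18 − m_{k+1}²)/d_k, a_{k+1} = ⌊(a₀ + m_{k+1})/d_{k+1}⌋ (starting m₀ = 0, d₀ = 1), with convergents p_k = a_k·p_{k-1} + p_{k-2}, q_k = a_k·q_{k-1} + q_{k-2} (p₋₁ = 1, q₋₁ = 0):
  k = 0: a₀ = 4; p₀/q₀ = 4/1; p₀² − 18·q₀² = 16 − 18 = -2.
  k = 1: m = 4, d = 2, a = ⌊(4 + 4)/2⌋ = 4; p/q = (4·4 + 1)/(4·1 + 0) = 17/4; p² − 18·q² = 289 − 288 = 1.
  The first convergent with p² − 18·q² = 1 gives the fundamental solution (x₁, y₁) = (17, 4).
Step 2: Apply the recurrence (x_{n+1}, y_{n+1}) = (x₁x_n + 18y₁y_n, x₁y_n + y₁x_n) repeatedly.
  From (x_1, y_1) = (17, 4): x_2 = 17·17 + 18·4·4 = 577; y_2 = 17·4 + 4·17 = 136.
  From (x_2, y_2) = (577, 136): x_3 = 17·577 + 18·4·136 = 19601; y_3 = 17·136 + 4·577 = 4620.
  From (x_3, y_3) = (19601, 4620): x_4 = 17·19601 + 18·4·4620 = 665857; y_4 = 17·4620 + 4·19601 = 156944.
  From (x_4, y_4) = (665857, 156944): x_5 = 17·665857 + 18·4·156944 = 22619537; y_5 = 17·156944 + 4·665857 = 5331476.
Step 3: Verify x_5² - 18·y_5² = 511643454094369 - 511643454094368 = 1 (should be 1). ✓

(x_1, y_1) = (17, 4); (x_5, y_5) = (22619537, 5331476).


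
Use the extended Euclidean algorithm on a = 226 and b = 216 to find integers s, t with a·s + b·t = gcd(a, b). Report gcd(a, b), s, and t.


Euclidean algorithm on (226, 216) — divide until remainder is 0:
  226 = 1 · 216 + 10
  216 = 21 · 10 + 6
  10 = 1 · 6 + 4
  6 = 1 · 4 + 2
  4 = 2 · 2 + 0
gcd(226, 216) = 2.
Track Bezout coefficients alongside the remainders: start with r₀ = 226 = a·1 + b·0 (s = 1, t = 0) and r₁ = 216 = a·0 + b·1 (s = 0, t = 1); each new remainder r_{k+1} = r_{k-1} − q_k·r_k inherits s_{k+1} = s_{k-1} − q_k·s_k, t_{k+1} = t_{k-1} − q_k·t_k, so r_k = a·s_k + b·t_k at every step:
  q = 1: r = 10, s = 1 − 1·0 = 1, t = 0 − 1·1 = -1  (check: 226·1 + 216·(-1) = 10)
  q = 21: r = 6, s = 0 − 21·1 = -21, t = 1 − 21·(-1) = 22  (check: 226·(-21) + 216·22 = 6)
  q = 1: r = 4, s = 1 − 1·(-21) = 22, t = -1 − 1·22 = -23  (check: 226·22 + 216·(-23) = 4)
  q = 1: r = 2, s = -21 − 1·22 = -43, t = 22 − 1·(-23) = 45  (check: 226·(-43) + 216·45 = 2)
The row with r = 2 (the gcd) gives the Bezout coefficients s = -43, t = 45.
Result: 226 · (-43) + 216 · (45) = 2.

gcd(226, 216) = 2; s = -43, t = 45 (check: 226·(-43) + 216·45 = 2).
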